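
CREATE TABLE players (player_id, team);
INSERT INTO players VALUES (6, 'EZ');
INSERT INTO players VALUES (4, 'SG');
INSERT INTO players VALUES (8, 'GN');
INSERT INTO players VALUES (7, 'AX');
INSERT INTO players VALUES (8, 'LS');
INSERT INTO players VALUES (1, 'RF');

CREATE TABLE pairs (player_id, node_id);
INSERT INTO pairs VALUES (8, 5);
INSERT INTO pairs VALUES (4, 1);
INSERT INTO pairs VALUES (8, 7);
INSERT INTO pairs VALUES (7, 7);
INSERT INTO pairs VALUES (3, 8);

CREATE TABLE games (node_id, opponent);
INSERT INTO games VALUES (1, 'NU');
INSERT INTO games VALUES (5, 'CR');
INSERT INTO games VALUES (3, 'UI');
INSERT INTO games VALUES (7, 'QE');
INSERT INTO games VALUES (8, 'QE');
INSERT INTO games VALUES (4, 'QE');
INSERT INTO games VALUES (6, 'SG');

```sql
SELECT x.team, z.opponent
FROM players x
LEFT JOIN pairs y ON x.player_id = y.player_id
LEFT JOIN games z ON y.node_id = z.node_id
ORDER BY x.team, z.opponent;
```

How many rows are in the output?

8

Evaluate left to right. First `players x LEFT JOIN pairs y` on player_id: 8 row(s).
Then LEFT JOIN `games z` on node_id: each of those 8 rows is kept; rows whose y.node_id has no match in z get NULL for z's columns.
Result: 8 row(s).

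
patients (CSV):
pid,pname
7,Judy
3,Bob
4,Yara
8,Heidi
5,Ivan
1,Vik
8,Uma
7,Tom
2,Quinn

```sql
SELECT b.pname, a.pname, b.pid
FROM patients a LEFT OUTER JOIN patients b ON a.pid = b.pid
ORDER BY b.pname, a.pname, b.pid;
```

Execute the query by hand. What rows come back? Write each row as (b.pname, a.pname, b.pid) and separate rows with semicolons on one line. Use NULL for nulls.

LEFT JOIN keeps every row from `patients a`; unmatched rows get NULL for `patients b`'s columns.
Matching on a.pid = b.pid.
Matched pairs: 13; unmatched a rows kept: 0.

(Bob, Bob, 3); (Heidi, Heidi, 8); (Heidi, Uma, 8); (Ivan, Ivan, 5); (Judy, Judy, 7); (Judy, Tom, 7); (Quinn, Quinn, 2); (Tom, Judy, 7); (Tom, Tom, 7); (Uma, Heidi, 8); (Uma, Uma, 8); (Vik, Vik, 1); (Yara, Yara, 4)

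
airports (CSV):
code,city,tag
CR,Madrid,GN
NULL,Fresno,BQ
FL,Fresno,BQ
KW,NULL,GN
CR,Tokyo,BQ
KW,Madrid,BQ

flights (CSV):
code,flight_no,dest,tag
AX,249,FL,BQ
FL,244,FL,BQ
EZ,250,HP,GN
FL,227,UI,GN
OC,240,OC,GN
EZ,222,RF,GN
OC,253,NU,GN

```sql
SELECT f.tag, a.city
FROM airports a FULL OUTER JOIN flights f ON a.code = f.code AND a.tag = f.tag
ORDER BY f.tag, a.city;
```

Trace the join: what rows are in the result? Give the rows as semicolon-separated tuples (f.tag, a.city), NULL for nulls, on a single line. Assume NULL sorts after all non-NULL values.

FULL OUTER JOIN keeps every row from both sides; unmatched rows get NULL for the other side's columns.
Matching on a.code = f.code AND a.tag = f.tag. A NULL in a compared column never satisfies the condition.
- a[0] code=CR, tag=GN → no match; kept with NULLs on the f side.
- a[1] code=NULL, tag=BQ → no match; kept with NULLs on the f side.
- a[2] code=FL, tag=BQ → 1 match(es) in f → 1 row(s).
- a[3] code=KW, tag=GN → no match; kept with NULLs on the f side.
- a[4] code=CR, tag=BQ → no match; kept with NULLs on the f side.
- a[5] code=KW, tag=BQ → no match; kept with NULLs on the f side.
- 6 f row(s) had no a match → kept, a columns NULL.

(BQ, Fresno); (BQ, NULL); (GN, NULL); (GN, NULL); (GN, NULL); (GN, NULL); (GN, NULL); (NULL, Fresno); (NULL, Madrid); (NULL, Madrid); (NULL, Tokyo); (NULL, NULL)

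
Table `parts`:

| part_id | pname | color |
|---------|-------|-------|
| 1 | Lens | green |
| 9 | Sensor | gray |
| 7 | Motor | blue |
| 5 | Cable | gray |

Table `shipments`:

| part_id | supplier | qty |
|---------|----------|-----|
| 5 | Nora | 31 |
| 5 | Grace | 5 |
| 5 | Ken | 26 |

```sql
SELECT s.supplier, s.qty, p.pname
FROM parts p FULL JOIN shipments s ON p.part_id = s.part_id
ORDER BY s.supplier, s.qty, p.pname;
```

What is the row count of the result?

FULL OUTER JOIN keeps every row from both sides; unmatched rows get NULL for the other side's columns.
Matching on p.part_id = s.part_id.
- part_id=1: no s row matches, row kept with s columns NULL.
- part_id=9: no s row matches, row kept with s columns NULL.
- part_id=7: no s row matches, row kept with s columns NULL.
- part_id=5: 3 matching s row(s), so 3 row(s) emitted.
Total: 3 matched + 3 padded = 6 rows.

6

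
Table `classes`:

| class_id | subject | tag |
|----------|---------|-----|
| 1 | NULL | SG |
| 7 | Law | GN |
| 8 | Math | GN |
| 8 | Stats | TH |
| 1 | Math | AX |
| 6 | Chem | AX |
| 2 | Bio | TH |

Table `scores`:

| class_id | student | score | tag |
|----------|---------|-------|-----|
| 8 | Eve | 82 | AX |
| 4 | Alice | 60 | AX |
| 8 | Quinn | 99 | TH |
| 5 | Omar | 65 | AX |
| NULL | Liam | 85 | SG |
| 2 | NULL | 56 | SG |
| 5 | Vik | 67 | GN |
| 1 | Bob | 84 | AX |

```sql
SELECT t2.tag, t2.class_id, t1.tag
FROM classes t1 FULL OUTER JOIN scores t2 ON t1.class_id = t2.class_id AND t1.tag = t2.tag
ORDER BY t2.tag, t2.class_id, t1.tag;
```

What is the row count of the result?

13

FULL OUTER JOIN keeps every row from both sides; unmatched rows get NULL for the other side's columns.
Matching on t1.class_id = t2.class_id AND t1.tag = t2.tag. A NULL in a compared column never satisfies the condition.
Matched pairs: 2; unmatched t1 rows kept: 5; unmatched t2 rows kept: 6.
Total: 2 matched + 11 padded = 13 rows.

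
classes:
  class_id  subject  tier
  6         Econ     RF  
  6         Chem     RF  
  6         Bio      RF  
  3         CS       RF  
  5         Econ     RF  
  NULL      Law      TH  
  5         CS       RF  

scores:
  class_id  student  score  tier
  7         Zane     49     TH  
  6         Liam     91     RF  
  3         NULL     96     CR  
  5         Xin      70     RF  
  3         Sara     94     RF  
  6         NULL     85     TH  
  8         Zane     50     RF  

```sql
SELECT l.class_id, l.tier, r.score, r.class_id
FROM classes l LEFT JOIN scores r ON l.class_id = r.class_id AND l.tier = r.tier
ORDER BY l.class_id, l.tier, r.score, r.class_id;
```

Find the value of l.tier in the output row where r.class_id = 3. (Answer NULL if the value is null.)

RF

LEFT JOIN keeps every row from `classes`; unmatched rows get NULL for `scores`'s columns.
Matching on l.class_id = r.class_id AND l.tier = r.tier. A NULL in a compared column never satisfies the condition.
- l row (class_id=6, tier=RF): matches 1 r row(s) → 1 output row(s).
- l row (class_id=6, tier=RF): matches 1 r row(s) → 1 output row(s).
- l row (class_id=6, tier=RF): matches 1 r row(s) → 1 output row(s).
- l row (class_id=3, tier=RF): matches 1 r row(s) → 1 output row(s).
- l row (class_id=5, tier=RF): matches 1 r row(s) → 1 output row(s).
- l row (class_id=NULL, tier=TH): no match → kept, r columns NULL.
- l row (class_id=5, tier=RF): matches 1 r row(s) → 1 output row(s).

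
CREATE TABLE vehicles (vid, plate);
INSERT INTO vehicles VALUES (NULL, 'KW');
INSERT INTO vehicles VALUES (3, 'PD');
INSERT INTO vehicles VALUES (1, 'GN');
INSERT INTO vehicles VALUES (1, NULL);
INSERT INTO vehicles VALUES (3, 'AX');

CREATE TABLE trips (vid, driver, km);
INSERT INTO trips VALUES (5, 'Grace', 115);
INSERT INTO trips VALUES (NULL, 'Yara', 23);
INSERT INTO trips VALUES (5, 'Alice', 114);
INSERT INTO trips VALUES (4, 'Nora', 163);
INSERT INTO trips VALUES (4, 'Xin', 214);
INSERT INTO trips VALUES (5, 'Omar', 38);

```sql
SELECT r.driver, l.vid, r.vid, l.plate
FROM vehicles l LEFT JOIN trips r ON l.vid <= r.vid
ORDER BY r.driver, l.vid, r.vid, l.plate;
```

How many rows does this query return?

21

LEFT JOIN keeps every row from `vehicles`; unmatched rows get NULL for `trips`'s columns.
Matching on l.vid <= r.vid. A NULL in a compared column never satisfies the condition.
- l (vid=NULL) has no partner → padded with NULL.
- l (vid=3) pairs with 5 row(s) of r.
- l (vid=1) pairs with 5 row(s) of r.
- l (vid=1) pairs with 5 row(s) of r.
- l (vid=3) pairs with 5 row(s) of r.
Total: 20 matched + 1 padded = 21 rows.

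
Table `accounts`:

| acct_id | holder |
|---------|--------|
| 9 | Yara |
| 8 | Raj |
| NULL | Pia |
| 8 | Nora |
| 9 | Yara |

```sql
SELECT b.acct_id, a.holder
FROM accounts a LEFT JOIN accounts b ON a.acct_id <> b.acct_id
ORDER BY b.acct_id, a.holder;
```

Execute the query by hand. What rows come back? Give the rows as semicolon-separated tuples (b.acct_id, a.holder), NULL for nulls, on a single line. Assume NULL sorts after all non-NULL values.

(8, Yara); (8, Yara); (8, Yara); (8, Yara); (9, Nora); (9, Nora); (9, Raj); (9, Raj); (NULL, Pia)

LEFT JOIN keeps every row from `accounts a`; unmatched rows get NULL for `accounts b`'s columns.
Matching on a.acct_id <> b.acct_id. A NULL in a compared column never satisfies the condition.
Matched pairs: 8; unmatched a rows kept: 1.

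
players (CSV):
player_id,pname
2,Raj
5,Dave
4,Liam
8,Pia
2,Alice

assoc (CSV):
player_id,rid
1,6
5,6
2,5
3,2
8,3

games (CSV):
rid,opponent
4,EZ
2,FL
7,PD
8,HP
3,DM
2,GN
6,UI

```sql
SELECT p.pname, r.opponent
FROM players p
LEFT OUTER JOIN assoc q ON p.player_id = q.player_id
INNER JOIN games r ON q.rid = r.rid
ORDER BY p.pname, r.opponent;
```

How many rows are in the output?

2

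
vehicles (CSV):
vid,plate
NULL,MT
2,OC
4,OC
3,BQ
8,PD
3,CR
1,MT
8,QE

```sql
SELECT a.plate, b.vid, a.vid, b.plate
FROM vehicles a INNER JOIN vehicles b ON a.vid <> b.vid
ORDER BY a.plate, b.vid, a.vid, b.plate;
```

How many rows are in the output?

38

INNER JOIN keeps only pairs where the ON condition holds.
Matching on a.vid <> b.vid. A NULL in a compared column never satisfies the condition.
- vid=NULL: no matching b row, dropped.
- vid=2: 6 matching b row(s), so 6 row(s) emitted.
- vid=4: 6 matching b row(s), so 6 row(s) emitted.
- vid=3: 5 matching b row(s), so 5 row(s) emitted.
- vid=8: 5 matching b row(s), so 5 row(s) emitted.
- vid=3: 5 matching b row(s), so 5 row(s) emitted.
- vid=1: 6 matching b row(s), so 6 row(s) emitted.
- vid=8: 5 matching b row(s), so 5 row(s) emitted.
Total: 38 rows.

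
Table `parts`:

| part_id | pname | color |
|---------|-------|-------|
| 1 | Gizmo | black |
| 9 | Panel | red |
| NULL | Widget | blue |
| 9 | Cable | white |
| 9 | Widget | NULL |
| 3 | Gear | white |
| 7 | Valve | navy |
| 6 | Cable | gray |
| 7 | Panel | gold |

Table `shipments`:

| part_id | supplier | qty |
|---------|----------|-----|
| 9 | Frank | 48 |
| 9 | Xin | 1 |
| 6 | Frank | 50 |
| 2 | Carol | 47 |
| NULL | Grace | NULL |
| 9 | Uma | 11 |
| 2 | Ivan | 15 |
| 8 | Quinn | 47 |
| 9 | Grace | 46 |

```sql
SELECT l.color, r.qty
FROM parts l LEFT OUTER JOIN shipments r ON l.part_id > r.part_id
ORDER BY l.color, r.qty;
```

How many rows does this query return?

24

LEFT JOIN keeps every row from `parts`; unmatched rows get NULL for `shipments`'s columns.
Matching on l.part_id > r.part_id. A NULL in a compared column never satisfies the condition.
Matched pairs: 22; unmatched l rows kept: 2.
Total: 22 matched + 2 padded = 24 rows.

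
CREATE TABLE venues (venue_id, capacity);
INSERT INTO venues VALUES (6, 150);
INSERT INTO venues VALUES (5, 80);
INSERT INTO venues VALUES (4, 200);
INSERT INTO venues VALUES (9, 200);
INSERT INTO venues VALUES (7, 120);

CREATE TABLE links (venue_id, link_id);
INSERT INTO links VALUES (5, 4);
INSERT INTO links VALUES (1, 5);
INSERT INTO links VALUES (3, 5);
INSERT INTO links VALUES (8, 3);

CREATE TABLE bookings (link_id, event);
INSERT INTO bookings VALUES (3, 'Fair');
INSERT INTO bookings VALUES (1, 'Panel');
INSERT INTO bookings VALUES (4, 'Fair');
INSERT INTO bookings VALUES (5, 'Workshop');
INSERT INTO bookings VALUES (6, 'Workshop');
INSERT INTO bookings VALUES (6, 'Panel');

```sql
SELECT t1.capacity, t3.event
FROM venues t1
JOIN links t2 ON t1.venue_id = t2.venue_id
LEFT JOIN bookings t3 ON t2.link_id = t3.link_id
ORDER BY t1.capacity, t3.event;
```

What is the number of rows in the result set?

1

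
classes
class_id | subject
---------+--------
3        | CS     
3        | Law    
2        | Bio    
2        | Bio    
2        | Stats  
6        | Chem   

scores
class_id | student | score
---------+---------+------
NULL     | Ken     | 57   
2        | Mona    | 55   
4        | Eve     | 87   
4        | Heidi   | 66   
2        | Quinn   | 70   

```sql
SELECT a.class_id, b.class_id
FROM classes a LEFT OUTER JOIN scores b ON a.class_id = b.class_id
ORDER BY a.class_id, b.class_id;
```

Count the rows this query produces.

9

LEFT JOIN keeps every row from `classes`; unmatched rows get NULL for `scores`'s columns.
Matching on a.class_id = b.class_id. A NULL in a compared column never satisfies the condition.
Matched pairs: 6; unmatched a rows kept: 3.
Total: 6 matched + 3 padded = 9 rows.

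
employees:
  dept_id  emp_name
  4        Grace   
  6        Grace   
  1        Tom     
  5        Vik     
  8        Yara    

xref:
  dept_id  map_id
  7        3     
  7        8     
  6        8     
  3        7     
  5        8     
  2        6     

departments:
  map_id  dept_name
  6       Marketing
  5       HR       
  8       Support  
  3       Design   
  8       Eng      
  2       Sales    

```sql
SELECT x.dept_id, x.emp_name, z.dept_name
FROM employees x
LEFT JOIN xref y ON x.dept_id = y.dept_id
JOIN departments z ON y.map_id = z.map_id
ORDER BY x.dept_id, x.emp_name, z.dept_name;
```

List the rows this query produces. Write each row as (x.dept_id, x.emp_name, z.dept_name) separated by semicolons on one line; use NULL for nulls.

Joins associate left-to-right: employees LEFT JOIN xref on dept_id gives 5 intermediate row(s).
Then INNER JOIN `departments z` on map_id: keep only rows whose y.map_id appears in z.

(5, Vik, Eng); (5, Vik, Support); (6, Grace, Eng); (6, Grace, Support)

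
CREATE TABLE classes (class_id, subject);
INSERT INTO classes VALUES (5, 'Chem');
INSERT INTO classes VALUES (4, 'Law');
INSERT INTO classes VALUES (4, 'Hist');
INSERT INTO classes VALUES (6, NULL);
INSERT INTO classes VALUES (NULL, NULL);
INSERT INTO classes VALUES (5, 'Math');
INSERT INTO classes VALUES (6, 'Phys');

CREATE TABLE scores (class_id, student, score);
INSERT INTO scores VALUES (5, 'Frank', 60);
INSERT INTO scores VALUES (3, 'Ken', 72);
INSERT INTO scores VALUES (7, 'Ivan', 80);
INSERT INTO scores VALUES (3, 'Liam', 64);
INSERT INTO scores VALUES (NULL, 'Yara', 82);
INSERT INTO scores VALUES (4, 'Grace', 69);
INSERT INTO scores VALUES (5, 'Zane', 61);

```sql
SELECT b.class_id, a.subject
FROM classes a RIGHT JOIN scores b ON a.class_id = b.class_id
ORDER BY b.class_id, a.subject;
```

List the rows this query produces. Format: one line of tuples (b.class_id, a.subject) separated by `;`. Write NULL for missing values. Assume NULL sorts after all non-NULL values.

(3, NULL); (3, NULL); (4, Hist); (4, Law); (5, Chem); (5, Chem); (5, Math); (5, Math); (7, NULL); (NULL, NULL)

RIGHT JOIN keeps every row from `scores`; unmatched rows get NULL for `classes`'s columns.
Matching on a.class_id = b.class_id. A NULL in a compared column never satisfies the condition.
- a[0] class_id=5 → 2 match(es) in b → 2 row(s).
- a[1] class_id=4 → 1 match(es) in b → 1 row(s).
- a[2] class_id=4 → 1 match(es) in b → 1 row(s).
- a[3] class_id=6 → no match.
- a[4] class_id=NULL → no match.
- a[5] class_id=5 → 2 match(es) in b → 2 row(s).
- a[6] class_id=6 → no match.
- plus 4 unmatched b row(s), each kept with NULL a columns.
After projecting and ordering:
b.class_id | a.subject
3 | NULL
3 | NULL
4 | Hist
4 | Law
5 | Chem
5 | Chem
5 | Math
5 | Math
7 | NULL
NULL | NULL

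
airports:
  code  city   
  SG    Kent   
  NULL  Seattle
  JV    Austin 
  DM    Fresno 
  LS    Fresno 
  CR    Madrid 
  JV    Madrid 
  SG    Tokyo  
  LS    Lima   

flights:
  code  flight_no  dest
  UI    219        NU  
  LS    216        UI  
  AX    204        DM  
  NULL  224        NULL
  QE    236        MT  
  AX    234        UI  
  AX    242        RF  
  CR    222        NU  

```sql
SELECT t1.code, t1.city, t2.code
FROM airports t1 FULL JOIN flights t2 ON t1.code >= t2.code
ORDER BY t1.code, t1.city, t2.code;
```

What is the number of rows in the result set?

FULL OUTER JOIN keeps every row from both sides; unmatched rows get NULL for the other side's columns.
Matching on t1.code >= t2.code. A NULL in a compared column never satisfies the condition.
- t1[0] code=SG → 6 match(es) in t2 → 6 row(s).
- t1[1] code=NULL → no match; kept with NULLs on the t2 side.
- t1[2] code=JV → 4 match(es) in t2 → 4 row(s).
- t1[3] code=DM → 4 match(es) in t2 → 4 row(s).
- t1[4] code=LS → 5 match(es) in t2 → 5 row(s).
- t1[5] code=CR → 4 match(es) in t2 → 4 row(s).
- t1[6] code=JV → 4 match(es) in t2 → 4 row(s).
- t1[7] code=SG → 6 match(es) in t2 → 6 row(s).
- t1[8] code=LS → 5 match(es) in t2 → 5 row(s).
- 2 t2 row(s) had no t1 match → kept, t1 columns NULL.
Total: 38 matched + 3 padded = 41 rows.

41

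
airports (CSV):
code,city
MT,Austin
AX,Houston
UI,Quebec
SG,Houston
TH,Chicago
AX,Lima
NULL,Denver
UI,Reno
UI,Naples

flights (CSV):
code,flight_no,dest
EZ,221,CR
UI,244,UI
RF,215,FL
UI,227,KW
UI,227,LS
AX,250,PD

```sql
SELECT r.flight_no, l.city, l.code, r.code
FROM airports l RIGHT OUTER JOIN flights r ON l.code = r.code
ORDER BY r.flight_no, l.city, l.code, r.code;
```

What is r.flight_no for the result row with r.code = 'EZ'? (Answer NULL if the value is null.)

221

RIGHT JOIN keeps every row from `flights`; unmatched rows get NULL for `airports`'s columns.
Matching on l.code = r.code. A NULL in a compared column never satisfies the condition.
- l (code=MT) has no partner in r.
- l (code=AX) pairs with 1 row(s) of r.
- l (code=UI) pairs with 3 row(s) of r.
- l (code=SG) has no partner in r.
- l (code=TH) has no partner in r.
- l (code=AX) pairs with 1 row(s) of r.
- l (code=NULL) has no partner in r.
- l (code=UI) pairs with 3 row(s) of r.
- l (code=UI) pairs with 3 row(s) of r.
- plus 2 unmatched r row(s), each kept with NULL l columns.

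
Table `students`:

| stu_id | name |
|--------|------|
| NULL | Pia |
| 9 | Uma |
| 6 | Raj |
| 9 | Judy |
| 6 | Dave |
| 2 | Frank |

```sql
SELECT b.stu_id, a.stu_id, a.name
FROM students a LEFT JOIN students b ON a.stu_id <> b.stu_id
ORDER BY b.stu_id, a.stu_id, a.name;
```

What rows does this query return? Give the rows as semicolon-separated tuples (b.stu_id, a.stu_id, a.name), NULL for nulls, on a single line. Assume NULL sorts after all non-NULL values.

LEFT JOIN keeps every row from `students a`; unmatched rows get NULL for `students b`'s columns.
Matching on a.stu_id <> b.stu_id. A NULL in a compared column never satisfies the condition.
- a (stu_id=NULL) has no partner → padded with NULL.
- a (stu_id=9) pairs with 3 row(s) of b.
- a (stu_id=6) pairs with 3 row(s) of b.
- a (stu_id=9) pairs with 3 row(s) of b.
- a (stu_id=6) pairs with 3 row(s) of b.
- a (stu_id=2) pairs with 4 row(s) of b.

(2, 6, Dave); (2, 6, Raj); (2, 9, Judy); (2, 9, Uma); (6, 2, Frank); (6, 2, Frank); (6, 9, Judy); (6, 9, Judy); (6, 9, Uma); (6, 9, Uma); (9, 2, Frank); (9, 2, Frank); (9, 6, Dave); (9, 6, Dave); (9, 6, Raj); (9, 6, Raj); (NULL, NULL, Pia)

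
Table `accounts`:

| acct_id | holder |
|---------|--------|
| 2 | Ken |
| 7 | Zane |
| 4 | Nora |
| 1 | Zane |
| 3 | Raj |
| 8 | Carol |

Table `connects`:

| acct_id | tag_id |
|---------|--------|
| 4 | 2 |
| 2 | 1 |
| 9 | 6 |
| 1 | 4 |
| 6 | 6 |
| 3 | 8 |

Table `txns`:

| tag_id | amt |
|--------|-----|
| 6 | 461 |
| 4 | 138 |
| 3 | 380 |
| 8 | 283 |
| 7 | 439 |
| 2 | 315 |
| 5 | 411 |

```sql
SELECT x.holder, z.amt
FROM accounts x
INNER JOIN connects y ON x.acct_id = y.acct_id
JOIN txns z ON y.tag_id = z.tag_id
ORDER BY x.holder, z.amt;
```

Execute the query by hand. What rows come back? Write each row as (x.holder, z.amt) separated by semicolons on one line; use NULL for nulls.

(Nora, 315); (Raj, 283); (Zane, 138)

Evaluate left to right. First `accounts x INNER JOIN connects y` on acct_id: 4 row(s).
Then INNER JOIN `txns z` on tag_id: keep only rows whose y.tag_id appears in z.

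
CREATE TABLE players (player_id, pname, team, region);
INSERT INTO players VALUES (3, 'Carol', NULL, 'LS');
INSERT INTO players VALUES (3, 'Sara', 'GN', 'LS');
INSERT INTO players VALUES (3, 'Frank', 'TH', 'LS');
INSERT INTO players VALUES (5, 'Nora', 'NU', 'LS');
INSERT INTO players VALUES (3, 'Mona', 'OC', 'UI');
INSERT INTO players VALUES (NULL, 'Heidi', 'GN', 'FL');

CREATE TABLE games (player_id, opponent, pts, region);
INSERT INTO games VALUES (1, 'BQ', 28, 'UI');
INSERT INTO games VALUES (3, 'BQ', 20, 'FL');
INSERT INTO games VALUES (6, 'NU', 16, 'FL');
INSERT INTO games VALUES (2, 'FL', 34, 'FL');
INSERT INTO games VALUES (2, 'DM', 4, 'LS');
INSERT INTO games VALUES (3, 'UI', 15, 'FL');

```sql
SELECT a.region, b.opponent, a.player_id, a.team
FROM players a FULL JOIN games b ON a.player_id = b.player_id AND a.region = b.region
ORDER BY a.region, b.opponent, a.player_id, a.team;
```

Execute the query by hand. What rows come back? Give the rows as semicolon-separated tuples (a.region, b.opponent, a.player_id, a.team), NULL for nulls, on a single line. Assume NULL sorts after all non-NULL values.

(FL, NULL, NULL, GN); (LS, NULL, 3, GN); (LS, NULL, 3, TH); (LS, NULL, 3, NULL); (LS, NULL, 5, NU); (UI, NULL, 3, OC); (NULL, BQ, NULL, NULL); (NULL, BQ, NULL, NULL); (NULL, DM, NULL, NULL); (NULL, FL, NULL, NULL); (NULL, NU, NULL, NULL); (NULL, UI, NULL, NULL)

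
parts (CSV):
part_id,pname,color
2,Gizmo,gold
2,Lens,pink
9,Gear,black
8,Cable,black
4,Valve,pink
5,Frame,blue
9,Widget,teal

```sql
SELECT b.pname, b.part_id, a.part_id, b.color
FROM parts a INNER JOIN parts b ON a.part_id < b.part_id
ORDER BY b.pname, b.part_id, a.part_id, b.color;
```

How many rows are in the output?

19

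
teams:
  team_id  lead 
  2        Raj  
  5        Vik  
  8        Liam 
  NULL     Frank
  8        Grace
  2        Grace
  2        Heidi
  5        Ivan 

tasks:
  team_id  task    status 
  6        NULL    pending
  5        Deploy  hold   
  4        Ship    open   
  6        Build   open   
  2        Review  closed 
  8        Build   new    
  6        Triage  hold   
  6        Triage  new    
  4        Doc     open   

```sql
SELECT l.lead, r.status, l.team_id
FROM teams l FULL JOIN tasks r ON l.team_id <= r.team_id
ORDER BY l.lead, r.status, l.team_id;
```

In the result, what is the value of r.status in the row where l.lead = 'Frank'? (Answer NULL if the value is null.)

NULL

FULL OUTER JOIN keeps every row from both sides; unmatched rows get NULL for the other side's columns.
Matching on l.team_id <= r.team_id. A NULL in a compared column never satisfies the condition.
- l[0] team_id=2 → 9 match(es) in r → 9 row(s).
- l[1] team_id=5 → 6 match(es) in r → 6 row(s).
- l[2] team_id=8 → 1 match(es) in r → 1 row(s).
- l[3] team_id=NULL → no match; kept with NULLs on the r side.
- l[4] team_id=8 → 1 match(es) in r → 1 row(s).
- l[5] team_id=2 → 9 match(es) in r → 9 row(s).
- l[6] team_id=2 → 9 match(es) in r → 9 row(s).
- l[7] team_id=5 → 6 match(es) in r → 6 row(s).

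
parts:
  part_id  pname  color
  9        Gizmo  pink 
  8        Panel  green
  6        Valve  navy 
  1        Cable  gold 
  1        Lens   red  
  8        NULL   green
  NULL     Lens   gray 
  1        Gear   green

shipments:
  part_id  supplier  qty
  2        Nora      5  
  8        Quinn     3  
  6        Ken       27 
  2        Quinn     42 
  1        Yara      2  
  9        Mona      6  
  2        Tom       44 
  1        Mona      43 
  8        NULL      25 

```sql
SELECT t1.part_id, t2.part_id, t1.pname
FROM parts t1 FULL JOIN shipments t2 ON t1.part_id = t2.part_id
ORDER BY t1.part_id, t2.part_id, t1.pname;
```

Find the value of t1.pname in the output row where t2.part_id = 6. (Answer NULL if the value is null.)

FULL OUTER JOIN keeps every row from both sides; unmatched rows get NULL for the other side's columns.
Matching on t1.part_id = t2.part_id. A NULL in a compared column never satisfies the condition.
- t1 (part_id=9) pairs with 1 row(s) of t2.
- t1 (part_id=8) pairs with 2 row(s) of t2.
- t1 (part_id=6) pairs with 1 row(s) of t2.
- t1 (part_id=1) pairs with 2 row(s) of t2.
- t1 (part_id=1) pairs with 2 row(s) of t2.
- t1 (part_id=8) pairs with 2 row(s) of t2.
- t1 (part_id=NULL) has no partner → padded with NULL.
- t1 (part_id=1) pairs with 2 row(s) of t2.
- plus 3 unmatched t2 row(s), each kept with NULL t1 columns.

Valve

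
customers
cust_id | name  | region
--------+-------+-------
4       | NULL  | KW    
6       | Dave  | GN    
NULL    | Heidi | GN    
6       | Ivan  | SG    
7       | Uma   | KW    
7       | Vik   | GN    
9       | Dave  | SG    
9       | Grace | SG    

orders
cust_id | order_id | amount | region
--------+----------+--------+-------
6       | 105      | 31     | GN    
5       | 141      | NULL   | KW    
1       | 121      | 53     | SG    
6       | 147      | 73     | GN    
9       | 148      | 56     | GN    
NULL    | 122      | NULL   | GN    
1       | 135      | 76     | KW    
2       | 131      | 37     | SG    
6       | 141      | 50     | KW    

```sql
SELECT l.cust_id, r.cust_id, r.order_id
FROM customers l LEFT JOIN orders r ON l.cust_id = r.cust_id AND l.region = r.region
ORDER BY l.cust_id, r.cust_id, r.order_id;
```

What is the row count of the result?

LEFT JOIN keeps every row from `customers`; unmatched rows get NULL for `orders`'s columns.
Matching on l.cust_id = r.cust_id AND l.region = r.region. A NULL in a compared column never satisfies the condition.
- l (cust_id=4, region=KW) has no partner → padded with NULL.
- l (cust_id=6, region=GN) pairs with 2 row(s) of r.
- l (cust_id=NULL, region=GN) has no partner → padded with NULL.
- l (cust_id=6, region=SG) has no partner → padded with NULL.
- l (cust_id=7, region=KW) has no partner → padded with NULL.
- l (cust_id=7, region=GN) has no partner → padded with NULL.
- l (cust_id=9, region=SG) has no partner → padded with NULL.
- l (cust_id=9, region=SG) has no partner → padded with NULL.
Total: 2 matched + 7 padded = 9 rows.

9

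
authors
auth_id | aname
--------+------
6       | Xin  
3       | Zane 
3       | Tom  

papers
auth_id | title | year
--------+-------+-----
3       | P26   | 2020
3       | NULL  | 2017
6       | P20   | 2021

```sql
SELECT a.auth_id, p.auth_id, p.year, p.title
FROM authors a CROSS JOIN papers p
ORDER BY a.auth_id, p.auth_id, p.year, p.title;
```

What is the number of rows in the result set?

CROSS JOIN pairs every row of `authors` with every row of `papers`: 3 × 3 = 9 rows.

9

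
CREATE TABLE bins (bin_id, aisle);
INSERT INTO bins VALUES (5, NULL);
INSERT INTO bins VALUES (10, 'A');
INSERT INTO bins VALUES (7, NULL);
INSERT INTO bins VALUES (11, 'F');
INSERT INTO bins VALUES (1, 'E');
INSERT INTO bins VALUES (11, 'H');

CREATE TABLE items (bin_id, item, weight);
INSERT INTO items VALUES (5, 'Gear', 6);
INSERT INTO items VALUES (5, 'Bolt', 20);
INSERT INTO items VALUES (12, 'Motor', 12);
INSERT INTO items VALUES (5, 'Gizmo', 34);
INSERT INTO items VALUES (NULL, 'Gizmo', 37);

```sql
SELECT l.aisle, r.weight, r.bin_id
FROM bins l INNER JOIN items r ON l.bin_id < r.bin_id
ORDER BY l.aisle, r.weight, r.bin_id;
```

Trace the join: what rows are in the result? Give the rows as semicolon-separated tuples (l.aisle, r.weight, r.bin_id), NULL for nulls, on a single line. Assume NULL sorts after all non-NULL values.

(A, 12, 12); (E, 6, 5); (E, 12, 12); (E, 20, 5); (E, 34, 5); (F, 12, 12); (H, 12, 12); (NULL, 12, 12); (NULL, 12, 12)

INNER JOIN keeps only pairs where the ON condition holds.
Matching on l.bin_id < r.bin_id. A NULL in a compared column never satisfies the condition.
- l row (bin_id=5): matches 1 r row(s) → 1 output row(s).
- l row (bin_id=10): matches 1 r row(s) → 1 output row(s).
- l row (bin_id=7): matches 1 r row(s) → 1 output row(s).
- l row (bin_id=11): matches 1 r row(s) → 1 output row(s).
- l row (bin_id=1): matches 4 r row(s) → 4 output row(s).
- l row (bin_id=11): matches 1 r row(s) → 1 output row(s).
After projecting and ordering:
l.aisle | r.weight | r.bin_id
A | 12 | 12
E | 6 | 5
E | 12 | 12
E | 20 | 5
E | 34 | 5
F | 12 | 12
H | 12 | 12
NULL | 12 | 12
NULL | 12 | 12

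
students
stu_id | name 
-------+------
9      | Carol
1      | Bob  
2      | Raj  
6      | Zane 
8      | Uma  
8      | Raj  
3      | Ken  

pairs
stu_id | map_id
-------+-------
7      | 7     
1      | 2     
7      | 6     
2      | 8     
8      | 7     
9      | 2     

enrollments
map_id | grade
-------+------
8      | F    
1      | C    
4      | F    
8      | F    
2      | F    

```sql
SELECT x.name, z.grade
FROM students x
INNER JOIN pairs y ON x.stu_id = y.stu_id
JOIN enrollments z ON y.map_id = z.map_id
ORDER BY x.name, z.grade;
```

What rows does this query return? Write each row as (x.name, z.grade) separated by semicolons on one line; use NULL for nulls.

(Bob, F); (Carol, F); (Raj, F); (Raj, F)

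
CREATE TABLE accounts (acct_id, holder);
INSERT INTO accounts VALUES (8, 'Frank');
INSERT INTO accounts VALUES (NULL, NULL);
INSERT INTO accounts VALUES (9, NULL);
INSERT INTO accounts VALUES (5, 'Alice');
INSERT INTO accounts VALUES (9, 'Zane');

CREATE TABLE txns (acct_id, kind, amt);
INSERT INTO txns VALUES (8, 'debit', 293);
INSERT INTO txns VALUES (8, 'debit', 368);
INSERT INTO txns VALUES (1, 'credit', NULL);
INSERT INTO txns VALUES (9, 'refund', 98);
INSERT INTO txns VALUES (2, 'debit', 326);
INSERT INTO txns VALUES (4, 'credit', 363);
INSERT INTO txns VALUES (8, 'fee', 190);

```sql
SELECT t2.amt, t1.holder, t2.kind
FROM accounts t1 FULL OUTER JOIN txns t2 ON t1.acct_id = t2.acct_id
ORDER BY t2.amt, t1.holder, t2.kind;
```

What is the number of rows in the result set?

FULL OUTER JOIN keeps every row from both sides; unmatched rows get NULL for the other side's columns.
Matching on t1.acct_id = t2.acct_id. A NULL in a compared column never satisfies the condition.
- t1 row (acct_id=8): matches 3 t2 row(s) → 3 output row(s).
- t1 row (acct_id=NULL): no match → kept, t2 columns NULL.
- t1 row (acct_id=9): matches 1 t2 row(s) → 1 output row(s).
- t1 row (acct_id=5): no match → kept, t2 columns NULL.
- t1 row (acct_id=9): matches 1 t2 row(s) → 1 output row(s).
- 3 row(s) from t2 found no t1 partner → padded with NULL.
Total: 5 matched + 5 padded = 10 rows.

10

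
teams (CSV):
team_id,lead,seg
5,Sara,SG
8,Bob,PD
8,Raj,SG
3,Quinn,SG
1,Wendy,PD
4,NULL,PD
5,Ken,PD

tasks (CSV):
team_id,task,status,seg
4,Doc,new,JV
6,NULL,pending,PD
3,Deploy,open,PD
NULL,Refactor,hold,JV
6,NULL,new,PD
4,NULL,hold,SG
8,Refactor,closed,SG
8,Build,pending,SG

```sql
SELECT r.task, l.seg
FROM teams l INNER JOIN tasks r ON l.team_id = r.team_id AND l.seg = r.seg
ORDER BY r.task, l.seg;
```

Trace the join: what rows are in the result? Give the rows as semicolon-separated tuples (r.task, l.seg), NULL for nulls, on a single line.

INNER JOIN keeps only pairs where the ON condition holds.
Matching on l.team_id = r.team_id AND l.seg = r.seg. A NULL in a compared column never satisfies the condition.
Matched pairs: 2.

(Build, SG); (Refactor, SG)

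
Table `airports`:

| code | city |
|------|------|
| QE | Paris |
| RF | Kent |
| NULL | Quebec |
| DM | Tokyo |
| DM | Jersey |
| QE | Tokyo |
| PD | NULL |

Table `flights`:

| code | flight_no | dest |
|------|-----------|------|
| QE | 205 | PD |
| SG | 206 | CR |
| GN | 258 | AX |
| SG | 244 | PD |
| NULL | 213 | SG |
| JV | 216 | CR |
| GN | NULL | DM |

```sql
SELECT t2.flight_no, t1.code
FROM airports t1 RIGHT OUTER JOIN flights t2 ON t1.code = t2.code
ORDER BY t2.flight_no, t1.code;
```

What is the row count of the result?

RIGHT JOIN keeps every row from `flights`; unmatched rows get NULL for `airports`'s columns.
Matching on t1.code = t2.code. A NULL in a compared column never satisfies the condition.
- t1 (code=QE) pairs with 1 row(s) of t2.
- t1 (code=RF) has no partner in t2.
- t1 (code=NULL) has no partner in t2.
- t1 (code=DM) has no partner in t2.
- t1 (code=DM) has no partner in t2.
- t1 (code=QE) pairs with 1 row(s) of t2.
- t1 (code=PD) has no partner in t2.
- plus 6 unmatched t2 row(s), each kept with NULL t1 columns.
Total: 2 matched + 6 padded = 8 rows.

8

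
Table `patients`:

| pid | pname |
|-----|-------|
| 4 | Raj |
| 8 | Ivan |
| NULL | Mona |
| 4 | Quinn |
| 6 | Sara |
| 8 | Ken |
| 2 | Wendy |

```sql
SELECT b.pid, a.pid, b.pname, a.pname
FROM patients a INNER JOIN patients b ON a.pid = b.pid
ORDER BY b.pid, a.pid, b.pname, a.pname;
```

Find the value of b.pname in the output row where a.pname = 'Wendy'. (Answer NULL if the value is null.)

INNER JOIN keeps only pairs where the ON condition holds.
Matching on a.pid = b.pid. A NULL in a compared column never satisfies the condition.
- a (pid=4) pairs with 2 row(s) of b.
- a (pid=8) pairs with 2 row(s) of b.
- a (pid=NULL) has no partner → excluded.
- a (pid=4) pairs with 2 row(s) of b.
- a (pid=6) pairs with 1 row(s) of b.
- a (pid=8) pairs with 2 row(s) of b.
- a (pid=2) pairs with 1 row(s) of b.

Wendy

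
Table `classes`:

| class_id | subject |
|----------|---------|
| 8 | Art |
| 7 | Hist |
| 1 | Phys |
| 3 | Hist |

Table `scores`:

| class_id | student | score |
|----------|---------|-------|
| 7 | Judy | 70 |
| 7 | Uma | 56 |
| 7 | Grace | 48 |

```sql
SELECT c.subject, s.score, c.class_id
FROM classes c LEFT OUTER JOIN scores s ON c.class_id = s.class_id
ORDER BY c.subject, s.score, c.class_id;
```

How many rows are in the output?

6

LEFT JOIN keeps every row from `classes`; unmatched rows get NULL for `scores`'s columns.
Matching on c.class_id = s.class_id.
Matched pairs: 3; unmatched c rows kept: 3.
Total: 3 matched + 3 padded = 6 rows.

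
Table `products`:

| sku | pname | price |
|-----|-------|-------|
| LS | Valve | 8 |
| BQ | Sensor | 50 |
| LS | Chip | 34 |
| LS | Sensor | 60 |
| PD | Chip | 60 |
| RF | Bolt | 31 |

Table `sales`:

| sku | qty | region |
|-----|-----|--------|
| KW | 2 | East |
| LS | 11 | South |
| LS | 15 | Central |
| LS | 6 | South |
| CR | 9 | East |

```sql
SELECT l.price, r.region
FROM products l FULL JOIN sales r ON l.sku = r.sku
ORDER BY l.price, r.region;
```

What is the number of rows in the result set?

14

FULL OUTER JOIN keeps every row from both sides; unmatched rows get NULL for the other side's columns.
Matching on l.sku = r.sku.
- l (sku=LS) pairs with 3 row(s) of r.
- l (sku=BQ) has no partner → padded with NULL.
- l (sku=LS) pairs with 3 row(s) of r.
- l (sku=LS) pairs with 3 row(s) of r.
- l (sku=PD) has no partner → padded with NULL.
- l (sku=RF) has no partner → padded with NULL.
- 2 row(s) from r found no l partner → padded with NULL.
Total: 9 matched + 5 padded = 14 rows.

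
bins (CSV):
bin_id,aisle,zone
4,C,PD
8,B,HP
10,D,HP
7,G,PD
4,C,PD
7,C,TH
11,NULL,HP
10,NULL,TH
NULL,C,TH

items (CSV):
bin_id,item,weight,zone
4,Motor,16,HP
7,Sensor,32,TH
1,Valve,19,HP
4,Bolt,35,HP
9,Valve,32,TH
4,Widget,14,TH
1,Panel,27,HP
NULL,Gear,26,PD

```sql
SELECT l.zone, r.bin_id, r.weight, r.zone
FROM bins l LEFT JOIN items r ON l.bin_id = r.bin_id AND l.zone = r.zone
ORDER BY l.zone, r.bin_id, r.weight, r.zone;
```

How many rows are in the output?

9

LEFT JOIN keeps every row from `bins`; unmatched rows get NULL for `items`'s columns.
Matching on l.bin_id = r.bin_id AND l.zone = r.zone. A NULL in a compared column never satisfies the condition.
- l row (bin_id=4, zone=PD): no match → kept, r columns NULL.
- l row (bin_id=8, zone=HP): no match → kept, r columns NULL.
- l row (bin_id=10, zone=HP): no match → kept, r columns NULL.
- l row (bin_id=7, zone=PD): no match → kept, r columns NULL.
- l row (bin_id=4, zone=PD): no match → kept, r columns NULL.
- l row (bin_id=7, zone=TH): matches 1 r row(s) → 1 output row(s).
- l row (bin_id=11, zone=HP): no match → kept, r columns NULL.
- l row (bin_id=10, zone=TH): no match → kept, r columns NULL.
- l row (bin_id=NULL, zone=TH): no match → kept, r columns NULL.
Total: 1 matched + 8 padded = 9 rows.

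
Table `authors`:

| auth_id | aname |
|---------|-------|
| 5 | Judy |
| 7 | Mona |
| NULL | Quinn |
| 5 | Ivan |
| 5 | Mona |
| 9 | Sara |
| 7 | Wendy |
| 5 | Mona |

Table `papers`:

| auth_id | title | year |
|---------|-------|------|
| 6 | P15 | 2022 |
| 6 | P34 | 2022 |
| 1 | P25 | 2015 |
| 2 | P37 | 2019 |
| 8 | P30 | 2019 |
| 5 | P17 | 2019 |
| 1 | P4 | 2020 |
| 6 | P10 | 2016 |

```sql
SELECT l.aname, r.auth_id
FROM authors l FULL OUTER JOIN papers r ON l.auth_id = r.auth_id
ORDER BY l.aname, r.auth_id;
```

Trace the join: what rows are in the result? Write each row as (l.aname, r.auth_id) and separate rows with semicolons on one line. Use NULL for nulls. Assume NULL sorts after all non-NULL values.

(Ivan, 5); (Judy, 5); (Mona, 5); (Mona, 5); (Mona, NULL); (Quinn, NULL); (Sara, NULL); (Wendy, NULL); (NULL, 1); (NULL, 1); (NULL, 2); (NULL, 6); (NULL, 6); (NULL, 6); (NULL, 8)

FULL OUTER JOIN keeps every row from both sides; unmatched rows get NULL for the other side's columns.
Matching on l.auth_id = r.auth_id. A NULL in a compared column never satisfies the condition.
- l (auth_id=5) pairs with 1 row(s) of r.
- l (auth_id=7) has no partner → padded with NULL.
- l (auth_id=NULL) has no partner → padded with NULL.
- l (auth_id=5) pairs with 1 row(s) of r.
- l (auth_id=5) pairs with 1 row(s) of r.
- l (auth_id=9) has no partner → padded with NULL.
- l (auth_id=7) has no partner → padded with NULL.
- l (auth_id=5) pairs with 1 row(s) of r.
- 7 r row(s) had no l match → kept, l columns NULL.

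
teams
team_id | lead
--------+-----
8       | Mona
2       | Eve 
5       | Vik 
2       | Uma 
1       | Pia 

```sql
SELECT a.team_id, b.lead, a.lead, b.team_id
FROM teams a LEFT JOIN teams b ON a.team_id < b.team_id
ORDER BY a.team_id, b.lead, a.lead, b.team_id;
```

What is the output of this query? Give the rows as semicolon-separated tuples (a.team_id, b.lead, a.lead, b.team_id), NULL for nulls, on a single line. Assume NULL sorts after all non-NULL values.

LEFT JOIN keeps every row from `teams a`; unmatched rows get NULL for `teams b`'s columns.
Matching on a.team_id < b.team_id.
- a row (team_id=8): no match → kept, b columns NULL.
- a row (team_id=2): matches 2 b row(s) → 2 output row(s).
- a row (team_id=5): matches 1 b row(s) → 1 output row(s).
- a row (team_id=2): matches 2 b row(s) → 2 output row(s).
- a row (team_id=1): matches 4 b row(s) → 4 output row(s).
After projecting and ordering:
a.team_id | b.lead | a.lead | b.team_id
1 | Eve | Pia | 2
1 | Mona | Pia | 8
1 | Uma | Pia | 2
1 | Vik | Pia | 5
2 | Mona | Eve | 8
2 | Mona | Uma | 8
2 | Vik | Eve | 5
2 | Vik | Uma | 5
5 | Mona | Vik | 8
8 | NULL | Mona | NULL

(1, Eve, Pia, 2); (1, Mona, Pia, 8); (1, Uma, Pia, 2); (1, Vik, Pia, 5); (2, Mona, Eve, 8); (2, Mona, Uma, 8); (2, Vik, Eve, 5); (2, Vik, Uma, 5); (5, Mona, Vik, 8); (8, NULL, Mona, NULL)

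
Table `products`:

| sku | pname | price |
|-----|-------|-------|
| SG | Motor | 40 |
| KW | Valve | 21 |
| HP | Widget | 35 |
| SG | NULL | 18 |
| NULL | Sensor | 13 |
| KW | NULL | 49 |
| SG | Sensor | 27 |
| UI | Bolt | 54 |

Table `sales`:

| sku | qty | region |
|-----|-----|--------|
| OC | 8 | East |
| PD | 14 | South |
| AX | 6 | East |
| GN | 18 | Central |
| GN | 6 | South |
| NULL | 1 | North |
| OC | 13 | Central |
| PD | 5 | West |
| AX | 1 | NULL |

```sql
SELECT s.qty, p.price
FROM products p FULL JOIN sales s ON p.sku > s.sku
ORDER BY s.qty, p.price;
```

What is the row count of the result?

46

FULL OUTER JOIN keeps every row from both sides; unmatched rows get NULL for the other side's columns.
Matching on p.sku > s.sku. A NULL in a compared column never satisfies the condition.
Matched pairs: 44; unmatched p rows kept: 1; unmatched s rows kept: 1.
Total: 44 matched + 2 padded = 46 rows.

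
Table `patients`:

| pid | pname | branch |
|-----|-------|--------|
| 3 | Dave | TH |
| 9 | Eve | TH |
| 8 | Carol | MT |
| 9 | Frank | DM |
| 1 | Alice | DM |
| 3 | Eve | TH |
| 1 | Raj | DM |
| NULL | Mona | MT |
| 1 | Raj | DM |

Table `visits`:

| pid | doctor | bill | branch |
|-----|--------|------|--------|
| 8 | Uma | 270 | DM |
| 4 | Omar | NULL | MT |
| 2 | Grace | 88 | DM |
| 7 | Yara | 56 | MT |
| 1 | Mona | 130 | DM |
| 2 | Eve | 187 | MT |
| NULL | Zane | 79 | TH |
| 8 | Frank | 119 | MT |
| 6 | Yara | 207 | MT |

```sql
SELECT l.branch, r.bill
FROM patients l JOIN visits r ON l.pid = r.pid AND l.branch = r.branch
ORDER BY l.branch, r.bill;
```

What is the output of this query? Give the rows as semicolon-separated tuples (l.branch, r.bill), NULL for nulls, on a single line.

INNER JOIN keeps only pairs where the ON condition holds.
Matching on l.pid = r.pid AND l.branch = r.branch. A NULL in a compared column never satisfies the condition.
Matched pairs: 4.

(DM, 130); (DM, 130); (DM, 130); (MT, 119)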